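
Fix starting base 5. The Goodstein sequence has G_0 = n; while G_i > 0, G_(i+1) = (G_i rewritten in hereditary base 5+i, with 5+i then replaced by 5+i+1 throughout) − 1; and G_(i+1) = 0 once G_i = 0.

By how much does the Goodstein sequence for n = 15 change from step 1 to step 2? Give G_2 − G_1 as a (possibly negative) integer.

1

G_0=15  [base 5] 3·5  →[5↦6]→  3·6 = 18  −1 ⇒ G_1=17
G_1=17  [base 6] 2·6 + 5  →[6↦7]→  2·7 + 5 = 19  −1 ⇒ G_2=18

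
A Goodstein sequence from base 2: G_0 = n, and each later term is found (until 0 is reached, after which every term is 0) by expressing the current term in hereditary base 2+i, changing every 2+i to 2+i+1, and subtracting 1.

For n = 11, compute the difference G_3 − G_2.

14600

i=0: 11 = 2^(2 + 1) + 2 + 1 (b=2); 2→3: 3^(3 + 1) + 3 + 1 = 85; 85−1 = 84
i=1: 84 = 3^(3 + 1) + 3 (b=3); 3→4: 4^(4 + 1) + 4 = 1028; 1028−1 = 1027
i=2: 1027 = 4^(4 + 1) + 3 (b=4); 4→5: 5^(5 + 1) + 3 = 15628; 15628−1 = 15627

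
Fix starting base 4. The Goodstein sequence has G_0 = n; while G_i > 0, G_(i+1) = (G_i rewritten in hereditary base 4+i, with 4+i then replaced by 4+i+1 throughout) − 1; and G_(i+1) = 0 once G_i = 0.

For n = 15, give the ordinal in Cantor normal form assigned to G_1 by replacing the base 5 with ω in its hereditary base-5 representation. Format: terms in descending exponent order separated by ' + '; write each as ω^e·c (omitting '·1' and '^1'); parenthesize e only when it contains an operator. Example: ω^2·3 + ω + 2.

ω·3 + 2

G_0 = 15. HB_4(15) = 3·4 + 3. Bump = 18. G_1 = 17.
G_1 = 17. HB_5(17) = 3·5 + 2. Bump = 20. G_2 = 19.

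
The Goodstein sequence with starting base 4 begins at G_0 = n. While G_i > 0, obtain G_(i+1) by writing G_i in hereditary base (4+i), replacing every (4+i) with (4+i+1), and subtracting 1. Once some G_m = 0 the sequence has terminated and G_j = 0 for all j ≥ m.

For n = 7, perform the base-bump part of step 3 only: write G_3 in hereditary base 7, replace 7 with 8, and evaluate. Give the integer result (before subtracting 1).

base 4: 7 = 4 + 3; at 5: 5 + 3 = 8; next = 7
base 5: 7 = 5 + 2; at 6: 6 + 2 = 8; next = 7
base 6: 7 = 6 + 1; at 7: 7 + 1 = 8; next = 7
base 7: 7 = 7; at 8: 8 = 8; next = 7

8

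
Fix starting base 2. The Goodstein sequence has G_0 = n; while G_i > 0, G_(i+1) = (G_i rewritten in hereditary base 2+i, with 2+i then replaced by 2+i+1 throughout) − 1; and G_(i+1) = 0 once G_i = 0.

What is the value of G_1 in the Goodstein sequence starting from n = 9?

9 —HB2→ 2^(2 + 1) + 1 —bump→ 3^(3 + 1) + 1 = 82 —(−1)→ 81
81 —HB3→ 3^(3 + 1) —bump→ 4^(4 + 1) = 1024 —(−1)→ 1023

81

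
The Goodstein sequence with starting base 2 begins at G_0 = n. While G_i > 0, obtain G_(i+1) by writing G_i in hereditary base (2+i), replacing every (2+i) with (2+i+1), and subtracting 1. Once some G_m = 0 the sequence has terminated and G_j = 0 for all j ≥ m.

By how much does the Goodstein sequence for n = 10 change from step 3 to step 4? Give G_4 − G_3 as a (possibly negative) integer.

[0] 10 ≡ 2^(2 + 1) + 2 (base 2). Lift 3: 84. −1: 83.
[1] 83 ≡ 3^(3 + 1) + 2 (base 3). Lift 4: 1026. −1: 1025.
[2] 1025 ≡ 4^(4 + 1) + 1 (base 4). Lift 5: 15626. −1: 15625.
[3] 15625 ≡ 5^(5 + 1) (base 5). Lift 6: 279936. −1: 279935.

264310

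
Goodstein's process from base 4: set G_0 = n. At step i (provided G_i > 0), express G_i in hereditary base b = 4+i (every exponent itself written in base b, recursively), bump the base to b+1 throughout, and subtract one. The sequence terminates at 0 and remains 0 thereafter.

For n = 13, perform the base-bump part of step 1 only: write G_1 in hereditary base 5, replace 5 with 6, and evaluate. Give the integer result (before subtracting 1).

G_0 = 13. HB_4(13) = 3·4 + 1. Bump = 16. G_1 = 15.
G_1 = 15. HB_5(15) = 3·5. Bump = 18. G_2 = 17.

18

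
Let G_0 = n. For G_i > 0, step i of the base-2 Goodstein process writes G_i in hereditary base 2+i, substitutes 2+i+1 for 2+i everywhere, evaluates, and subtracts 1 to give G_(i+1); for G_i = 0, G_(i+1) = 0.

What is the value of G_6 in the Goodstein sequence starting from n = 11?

134217727

G_0 = 11. HB_2(11) = 2^(2 + 1) + 2 + 1. Bump = 85. G_1 = 84.
G_1 = 84. HB_3(84) = 3^(3 + 1) + 3. Bump = 1028. G_2 = 1027.
G_2 = 1027. HB_4(1027) = 4^(4 + 1) + 3. Bump = 15628. G_3 = 15627.
G_3 = 15627. HB_5(15627) = 5^(5 + 1) + 2. Bump = 279938. G_4 = 279937.
G_4 = 279937. HB_6(279937) = 6^(6 + 1) + 1. Bump = 5764802. G_5 = 5764801.
G_5 = 5764801. HB_7(5764801) = 7^(7 + 1). Bump = 134217728. G_6 = 134217727.
G_6 = 134217727. HB_8(134217727) = 7·8^8 + 7·8^7 + 7·8^6 + 7·8^5 + 7·8^4 + 7·8^3 + 7·8^2 + 7·8 + 7. Bump = 2749609303. G_7 = 2749609302.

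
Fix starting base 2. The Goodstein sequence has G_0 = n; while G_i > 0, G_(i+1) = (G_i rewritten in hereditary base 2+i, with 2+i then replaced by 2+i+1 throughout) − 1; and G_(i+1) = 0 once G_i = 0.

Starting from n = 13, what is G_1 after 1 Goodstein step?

base 2: 13 = 2^(2 + 1) + 2^2 + 1; at 3: 3^(3 + 1) + 3^3 + 1 = 109; next = 108
base 3: 108 = 3^(3 + 1) + 3^3; at 4: 4^(4 + 1) + 4^4 = 1280; next = 1279

108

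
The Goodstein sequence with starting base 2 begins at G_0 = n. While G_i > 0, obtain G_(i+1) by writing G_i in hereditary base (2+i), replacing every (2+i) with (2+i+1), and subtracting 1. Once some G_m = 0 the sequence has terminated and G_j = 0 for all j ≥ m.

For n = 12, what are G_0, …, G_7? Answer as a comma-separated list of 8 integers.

base 2: 12 = 2^(2 + 1) + 2^2; at 3: 3^(3 + 1) + 3^3 = 108; next = 107
base 3: 107 = 3^(3 + 1) + 2·3^2 + 2·3 + 2; at 4: 4^(4 + 1) + 2·4^2 + 2·4 + 2 = 1066; next = 1065
base 4: 1065 = 4^(4 + 1) + 2·4^2 + 2·4 + 1; at 5: 5^(5 + 1) + 2·5^2 + 2·5 + 1 = 15686; next = 15685
base 5: 15685 = 5^(5 + 1) + 2·5^2 + 2·5; at 6: 6^(6 + 1) + 2·6^2 + 2·6 = 280020; next = 280019
base 6: 280019 = 6^(6 + 1) + 2·6^2 + 6 + 5; at 7: 7^(7 + 1) + 2·7^2 + 7 + 5 = 5764911; next = 5764910
base 7: 5764910 = 7^(7 + 1) + 2·7^2 + 7 + 4; at 8: 8^(8 + 1) + 2·8^2 + 8 + 4 = 134217868; next = 134217867
base 8: 134217867 = 8^(8 + 1) + 2·8^2 + 8 + 3; at 9: 9^(9 + 1) + 2·9^2 + 9 + 3 = 3486784575; next = 3486784574

12, 107, 1065, 15685, 280019, 5764910, 134217867, 3486784574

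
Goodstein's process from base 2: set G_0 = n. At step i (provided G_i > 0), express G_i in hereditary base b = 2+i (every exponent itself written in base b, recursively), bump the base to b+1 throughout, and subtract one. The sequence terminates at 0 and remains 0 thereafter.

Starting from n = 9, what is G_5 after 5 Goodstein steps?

step 0: 9 = 2^(2 + 1) + 1; sub 3 for 2: 3^(3 + 1) + 1; = 82; G_1 = 82−1 = 81
step 1: 81 = 3^(3 + 1); sub 4 for 3: 4^(4 + 1); = 1024; G_2 = 1024−1 = 1023
step 2: 1023 = 3·4^4 + 3·4^3 + 3·4^2 + 3·4 + 3; sub 5 for 4: 3·5^5 + 3·5^3 + 3·5^2 + 3·5 + 3; = 9843; G_3 = 9843−1 = 9842
step 3: 9842 = 3·5^5 + 3·5^3 + 3·5^2 + 3·5 + 2; sub 6 for 5: 3·6^6 + 3·6^3 + 3·6^2 + 3·6 + 2; = 140744; G_4 = 140744−1 = 140743
step 4: 140743 = 3·6^6 + 3·6^3 + 3·6^2 + 3·6 + 1; sub 7 for 6: 3·7^7 + 3·7^3 + 3·7^2 + 3·7 + 1; = 2471827; G_5 = 2471827−1 = 2471826

2471826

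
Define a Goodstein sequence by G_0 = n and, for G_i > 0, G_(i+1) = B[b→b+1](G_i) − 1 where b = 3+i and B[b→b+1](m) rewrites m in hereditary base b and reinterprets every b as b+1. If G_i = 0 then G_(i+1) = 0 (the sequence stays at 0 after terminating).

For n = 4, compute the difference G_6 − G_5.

[0] 4 ≡ 3 + 1 (base 3). Lift 4: 5. −1: 4.
[1] 4 ≡ 4 (base 4). Lift 5: 5. −1: 4.
[2] 4 ≡ 4 (base 5). Lift 6: 4. −1: 3.
[3] 3 ≡ 3 (base 6). Lift 7: 3. −1: 2.
[4] 2 ≡ 2 (base 7). Lift 8: 2. −1: 1.
[5] 1 ≡ 1 (base 8). Lift 9: 1. −1: 0.

-1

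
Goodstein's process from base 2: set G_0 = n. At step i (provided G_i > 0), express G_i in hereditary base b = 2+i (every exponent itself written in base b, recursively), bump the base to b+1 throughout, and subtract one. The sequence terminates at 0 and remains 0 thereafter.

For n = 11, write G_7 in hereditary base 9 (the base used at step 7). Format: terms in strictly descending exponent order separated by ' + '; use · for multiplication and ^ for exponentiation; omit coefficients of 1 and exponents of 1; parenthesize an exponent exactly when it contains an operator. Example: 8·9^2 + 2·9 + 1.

7·9^9 + 7·9^7 + 7·9^6 + 7·9^5 + 7·9^4 + 7·9^3 + 7·9^2 + 7·9 + 6

11 —HB2→ 2^(2 + 1) + 2 + 1 —bump→ 3^(3 + 1) + 3 + 1 = 85 —(−1)→ 84
84 —HB3→ 3^(3 + 1) + 3 —bump→ 4^(4 + 1) + 4 = 1028 —(−1)→ 1027
1027 —HB4→ 4^(4 + 1) + 3 —bump→ 5^(5 + 1) + 3 = 15628 —(−1)→ 15627
15627 —HB5→ 5^(5 + 1) + 2 —bump→ 6^(6 + 1) + 2 = 279938 —(−1)→ 279937
279937 —HB6→ 6^(6 + 1) + 1 —bump→ 7^(7 + 1) + 1 = 5764802 —(−1)→ 5764801
5764801 —HB7→ 7^(7 + 1) —bump→ 8^(8 + 1) = 134217728 —(−1)→ 134217727
134217727 —HB8→ 7·8^8 + 7·8^7 + 7·8^6 + 7·8^5 + 7·8^4 + 7·8^3 + 7·8^2 + 7·8 + 7 —bump→ 7·9^9 + 7·9^7 + 7·9^6 + 7·9^5 + 7·9^4 + 7·9^3 + 7·9^2 + 7·9 + 7 = 2749609303 —(−1)→ 2749609302
2749609302 —HB9→ 7·9^9 + 7·9^7 + 7·9^6 + 7·9^5 + 7·9^4 + 7·9^3 + 7·9^2 + 7·9 + 6 —bump→ 7·10^10 + 7·10^7 + 7·10^6 + 7·10^5 + 7·10^4 + 7·10^3 + 7·10^2 + 7·10 + 6 = 70077777776 —(−1)→ 70077777775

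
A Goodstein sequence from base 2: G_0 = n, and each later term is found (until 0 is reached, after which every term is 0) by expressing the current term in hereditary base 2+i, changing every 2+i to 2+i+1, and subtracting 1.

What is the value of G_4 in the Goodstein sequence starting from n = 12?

step 0: 12 = 2^(2 + 1) + 2^2; sub 3 for 2: 3^(3 + 1) + 3^3; = 108; G_1 = 108−1 = 107
step 1: 107 = 3^(3 + 1) + 2·3^2 + 2·3 + 2; sub 4 for 3: 4^(4 + 1) + 2·4^2 + 2·4 + 2; = 1066; G_2 = 1066−1 = 1065
step 2: 1065 = 4^(4 + 1) + 2·4^2 + 2·4 + 1; sub 5 for 4: 5^(5 + 1) + 2·5^2 + 2·5 + 1; = 15686; G_3 = 15686−1 = 15685
step 3: 15685 = 5^(5 + 1) + 2·5^2 + 2·5; sub 6 for 5: 6^(6 + 1) + 2·6^2 + 2·6; = 280020; G_4 = 280020−1 = 280019
step 4: 280019 = 6^(6 + 1) + 2·6^2 + 6 + 5; sub 7 for 6: 7^(7 + 1) + 2·7^2 + 7 + 5; = 5764911; G_5 = 5764911−1 = 5764910

280019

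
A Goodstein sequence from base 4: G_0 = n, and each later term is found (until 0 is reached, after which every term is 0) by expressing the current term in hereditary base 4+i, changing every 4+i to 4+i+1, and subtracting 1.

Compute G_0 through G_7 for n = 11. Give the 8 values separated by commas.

G_0=11  [base 4] 2·4 + 3  →[4↦5]→  2·5 + 3 = 13  −1 ⇒ G_1=12
G_1=12  [base 5] 2·5 + 2  →[5↦6]→  2·6 + 2 = 14  −1 ⇒ G_2=13
G_2=13  [base 6] 2·6 + 1  →[6↦7]→  2·7 + 1 = 15  −1 ⇒ G_3=14
G_3=14  [base 7] 2·7  →[7↦8]→  2·8 = 16  −1 ⇒ G_4=15
G_4=15  [base 8] 8 + 7  →[8↦9]→  9 + 7 = 16  −1 ⇒ G_5=15
G_5=15  [base 9] 9 + 6  →[9↦10]→  10 + 6 = 16  −1 ⇒ G_6=15
G_6=15  [base 10] 10 + 5  →[10↦11]→  11 + 5 = 16  −1 ⇒ G_7=15

11, 12, 13, 14, 15, 15, 15, 15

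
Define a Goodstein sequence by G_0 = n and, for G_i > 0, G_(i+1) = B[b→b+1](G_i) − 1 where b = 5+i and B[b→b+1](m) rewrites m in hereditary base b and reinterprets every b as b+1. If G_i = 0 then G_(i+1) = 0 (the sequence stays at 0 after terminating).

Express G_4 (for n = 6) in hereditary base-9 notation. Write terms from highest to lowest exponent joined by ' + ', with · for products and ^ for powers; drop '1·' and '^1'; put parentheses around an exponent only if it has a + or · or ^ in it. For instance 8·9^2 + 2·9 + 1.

i=0: 6 = 5 + 1 (b=5); 5→6: 6 + 1 = 7; 7−1 = 6
i=1: 6 = 6 (b=6); 6→7: 7 = 7; 7−1 = 6
i=2: 6 = 6 (b=7); 7→8: 6 = 6; 6−1 = 5
i=3: 5 = 5 (b=8); 8→9: 5 = 5; 5−1 = 4
i=4: 4 = 4 (b=9); 9→10: 4 = 4; 4−1 = 3

4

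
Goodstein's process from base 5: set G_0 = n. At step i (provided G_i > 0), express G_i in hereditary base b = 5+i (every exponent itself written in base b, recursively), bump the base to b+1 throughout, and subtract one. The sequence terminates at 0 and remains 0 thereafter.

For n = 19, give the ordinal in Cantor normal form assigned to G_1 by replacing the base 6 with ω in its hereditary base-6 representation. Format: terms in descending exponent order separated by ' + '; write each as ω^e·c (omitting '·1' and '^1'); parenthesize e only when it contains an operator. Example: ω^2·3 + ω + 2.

G_0=19  [base 5] 3·5 + 4  →[5↦6]→  3·6 + 4 = 22  −1 ⇒ G_1=21
G_1=21  [base 6] 3·6 + 3  →[6↦7]→  3·7 + 3 = 24  −1 ⇒ G_2=23

ω·3 + 3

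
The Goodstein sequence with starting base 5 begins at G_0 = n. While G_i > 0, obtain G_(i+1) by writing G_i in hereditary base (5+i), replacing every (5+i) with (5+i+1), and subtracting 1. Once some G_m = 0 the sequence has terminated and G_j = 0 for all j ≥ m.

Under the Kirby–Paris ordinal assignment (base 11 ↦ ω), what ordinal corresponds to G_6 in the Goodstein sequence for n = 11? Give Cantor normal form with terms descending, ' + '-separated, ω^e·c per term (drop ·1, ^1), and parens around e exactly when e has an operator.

ω + 2

G_0=11  [base 5] 2·5 + 1  →[5↦6]→  2·6 + 1 = 13  −1 ⇒ G_1=12
G_1=12  [base 6] 2·6  →[6↦7]→  2·7 = 14  −1 ⇒ G_2=13
G_2=13  [base 7] 7 + 6  →[7↦8]→  8 + 6 = 14  −1 ⇒ G_3=13
G_3=13  [base 8] 8 + 5  →[8↦9]→  9 + 5 = 14  −1 ⇒ G_4=13
G_4=13  [base 9] 9 + 4  →[9↦10]→  10 + 4 = 14  −1 ⇒ G_5=13
G_5=13  [base 10] 10 + 3  →[10↦11]→  11 + 3 = 14  −1 ⇒ G_6=13
G_6=13  [base 11] 11 + 2  →[11↦12]→  12 + 2 = 14  −1 ⇒ G_7=13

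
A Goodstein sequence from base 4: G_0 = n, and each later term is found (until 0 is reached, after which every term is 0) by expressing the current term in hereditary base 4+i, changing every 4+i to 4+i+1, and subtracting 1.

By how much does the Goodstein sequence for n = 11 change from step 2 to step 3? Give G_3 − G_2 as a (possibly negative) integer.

11 —HB4→ 2·4 + 3 —bump→ 2·5 + 3 = 13 —(−1)→ 12
12 —HB5→ 2·5 + 2 —bump→ 2·6 + 2 = 14 —(−1)→ 13
13 —HB6→ 2·6 + 1 —bump→ 2·7 + 1 = 15 —(−1)→ 14

1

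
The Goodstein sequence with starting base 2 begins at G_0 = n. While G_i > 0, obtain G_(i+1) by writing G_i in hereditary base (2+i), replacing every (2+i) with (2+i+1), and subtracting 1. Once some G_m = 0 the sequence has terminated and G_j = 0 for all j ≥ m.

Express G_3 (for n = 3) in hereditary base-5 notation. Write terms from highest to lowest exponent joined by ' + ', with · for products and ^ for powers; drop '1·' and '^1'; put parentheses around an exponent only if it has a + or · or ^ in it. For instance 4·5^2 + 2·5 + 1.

2

3 —HB2→ 2 + 1 —bump→ 3 + 1 = 4 —(−1)→ 3
3 —HB3→ 3 —bump→ 4 = 4 —(−1)→ 3
3 —HB4→ 3 —bump→ 3 = 3 —(−1)→ 2
2 —HB5→ 2 —bump→ 2 = 2 —(−1)→ 1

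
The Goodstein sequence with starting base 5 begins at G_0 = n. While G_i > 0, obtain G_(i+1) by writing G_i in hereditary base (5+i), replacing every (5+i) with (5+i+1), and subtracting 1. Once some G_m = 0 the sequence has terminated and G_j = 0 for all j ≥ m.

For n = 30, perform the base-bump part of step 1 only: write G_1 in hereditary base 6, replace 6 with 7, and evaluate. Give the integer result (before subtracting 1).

(0) 30|_5 = 5^2 + 5 ↦ 6^2 + 6|_6 = 42 ⇒ 41
(1) 41|_6 = 6^2 + 5 ↦ 7^2 + 5|_7 = 54 ⇒ 53

54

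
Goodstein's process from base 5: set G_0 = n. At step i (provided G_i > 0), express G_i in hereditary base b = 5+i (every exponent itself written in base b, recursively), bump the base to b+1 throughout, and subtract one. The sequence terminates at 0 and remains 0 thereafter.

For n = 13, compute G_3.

16

G_0 = 13. HB_5(13) = 2·5 + 3. Bump = 15. G_1 = 14.
G_1 = 14. HB_6(14) = 2·6 + 2. Bump = 16. G_2 = 15.
G_2 = 15. HB_7(15) = 2·7 + 1. Bump = 17. G_3 = 16.
G_3 = 16. HB_8(16) = 2·8. Bump = 18. G_4 = 17.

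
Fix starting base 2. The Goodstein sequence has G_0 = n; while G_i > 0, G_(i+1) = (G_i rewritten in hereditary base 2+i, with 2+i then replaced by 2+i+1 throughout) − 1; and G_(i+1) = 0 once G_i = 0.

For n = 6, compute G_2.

6 —HB2→ 2^2 + 2 —bump→ 3^3 + 3 = 30 —(−1)→ 29
29 —HB3→ 3^3 + 2 —bump→ 4^4 + 2 = 258 —(−1)→ 257
257 —HB4→ 4^4 + 1 —bump→ 5^5 + 1 = 3126 —(−1)→ 3125

257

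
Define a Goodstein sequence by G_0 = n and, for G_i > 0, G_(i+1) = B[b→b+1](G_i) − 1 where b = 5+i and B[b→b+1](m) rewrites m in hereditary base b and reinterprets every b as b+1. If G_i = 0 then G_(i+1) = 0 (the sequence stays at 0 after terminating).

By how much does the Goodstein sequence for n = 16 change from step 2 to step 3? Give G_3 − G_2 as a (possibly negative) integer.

1

i=0: 16 = 3·5 + 1 (b=5); 5→6: 3·6 + 1 = 19; 19−1 = 18
i=1: 18 = 3·6 (b=6); 6→7: 3·7 = 21; 21−1 = 20
i=2: 20 = 2·7 + 6 (b=7); 7→8: 2·8 + 6 = 22; 22−1 = 21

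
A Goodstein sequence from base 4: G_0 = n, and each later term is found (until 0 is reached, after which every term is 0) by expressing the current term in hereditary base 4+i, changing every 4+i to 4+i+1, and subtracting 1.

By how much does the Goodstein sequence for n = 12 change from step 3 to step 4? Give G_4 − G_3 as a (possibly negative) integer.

1

[0] 12 ≡ 3·4 (base 4). Lift 5: 15. −1: 14.
[1] 14 ≡ 2·5 + 4 (base 5). Lift 6: 16. −1: 15.
[2] 15 ≡ 2·6 + 3 (base 6). Lift 7: 17. −1: 16.
[3] 16 ≡ 2·7 + 2 (base 7). Lift 8: 18. −1: 17.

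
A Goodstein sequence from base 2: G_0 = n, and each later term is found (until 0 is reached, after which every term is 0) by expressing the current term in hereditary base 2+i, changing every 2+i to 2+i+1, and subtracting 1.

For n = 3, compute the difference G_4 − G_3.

-1

(0) 3|_2 = 2 + 1 ↦ 3 + 1|_3 = 4 ⇒ 3
(1) 3|_3 = 3 ↦ 4|_4 = 4 ⇒ 3
(2) 3|_4 = 3 ↦ 3|_5 = 3 ⇒ 2
(3) 2|_5 = 2 ↦ 2|_6 = 2 ⇒ 1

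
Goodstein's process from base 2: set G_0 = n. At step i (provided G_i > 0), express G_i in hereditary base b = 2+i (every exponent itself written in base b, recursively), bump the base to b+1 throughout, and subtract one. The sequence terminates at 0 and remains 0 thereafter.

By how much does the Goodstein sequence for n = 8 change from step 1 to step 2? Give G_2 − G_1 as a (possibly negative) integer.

i=0: 8 = 2^(2 + 1) (b=2); 2→3: 3^(3 + 1) = 81; 81−1 = 80
i=1: 80 = 2·3^3 + 2·3^2 + 2·3 + 2 (b=3); 3→4: 2·4^4 + 2·4^2 + 2·4 + 2 = 554; 554−1 = 553

473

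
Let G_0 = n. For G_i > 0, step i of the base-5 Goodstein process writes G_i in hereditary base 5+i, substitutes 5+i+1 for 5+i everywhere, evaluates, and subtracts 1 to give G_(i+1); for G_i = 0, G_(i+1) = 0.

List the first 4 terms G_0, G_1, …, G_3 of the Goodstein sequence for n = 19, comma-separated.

19, 21, 23, 25

[0] 19 ≡ 3·5 + 4 (base 5). Lift 6: 22. −1: 21.
[1] 21 ≡ 3·6 + 3 (base 6). Lift 7: 24. −1: 23.
[2] 23 ≡ 3·7 + 2 (base 7). Lift 8: 26. −1: 25.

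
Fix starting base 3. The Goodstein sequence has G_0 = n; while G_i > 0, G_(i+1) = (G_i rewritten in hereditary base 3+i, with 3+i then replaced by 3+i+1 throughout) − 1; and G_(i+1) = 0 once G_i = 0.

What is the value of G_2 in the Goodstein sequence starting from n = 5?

5

step 0: 5 = 3 + 2; sub 4 for 3: 4 + 2; = 6; G_1 = 6−1 = 5
step 1: 5 = 4 + 1; sub 5 for 4: 5 + 1; = 6; G_2 = 6−1 = 5
step 2: 5 = 5; sub 6 for 5: 6; = 6; G_3 = 6−1 = 5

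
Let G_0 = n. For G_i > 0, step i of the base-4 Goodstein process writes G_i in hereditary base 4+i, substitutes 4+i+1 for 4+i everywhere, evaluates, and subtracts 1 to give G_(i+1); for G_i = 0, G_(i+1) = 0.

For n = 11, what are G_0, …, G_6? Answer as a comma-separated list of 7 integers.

11, 12, 13, 14, 15, 15, 15

G_0=11  [base 4] 2·4 + 3  →[4↦5]→  2·5 + 3 = 13  −1 ⇒ G_1=12
G_1=12  [base 5] 2·5 + 2  →[5↦6]→  2·6 + 2 = 14  −1 ⇒ G_2=13
G_2=13  [base 6] 2·6 + 1  →[6↦7]→  2·7 + 1 = 15  −1 ⇒ G_3=14
G_3=14  [base 7] 2·7  →[7↦8]→  2·8 = 16  −1 ⇒ G_4=15
G_4=15  [base 8] 8 + 7  →[8↦9]→  9 + 7 = 16  −1 ⇒ G_5=15
G_5=15  [base 9] 9 + 6  →[9↦10]→  10 + 6 = 16  −1 ⇒ G_6=15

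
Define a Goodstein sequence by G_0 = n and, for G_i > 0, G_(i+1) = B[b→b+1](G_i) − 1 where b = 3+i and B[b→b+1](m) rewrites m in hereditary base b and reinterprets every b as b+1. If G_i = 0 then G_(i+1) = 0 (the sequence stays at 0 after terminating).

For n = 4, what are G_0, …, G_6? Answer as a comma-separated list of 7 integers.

G_0=4  [base 3] 3 + 1  →[3↦4]→  4 + 1 = 5  −1 ⇒ G_1=4
G_1=4  [base 4] 4  →[4↦5]→  5 = 5  −1 ⇒ G_2=4
G_2=4  [base 5] 4  →[5↦6]→  4 = 4  −1 ⇒ G_3=3
G_3=3  [base 6] 3  →[6↦7]→  3 = 3  −1 ⇒ G_4=2
G_4=2  [base 7] 2  →[7↦8]→  2 = 2  −1 ⇒ G_5=1
G_5=1  [base 8] 1  →[8↦9]→  1 = 1  −1 ⇒ G_6=0

4, 4, 4, 3, 2, 1, 0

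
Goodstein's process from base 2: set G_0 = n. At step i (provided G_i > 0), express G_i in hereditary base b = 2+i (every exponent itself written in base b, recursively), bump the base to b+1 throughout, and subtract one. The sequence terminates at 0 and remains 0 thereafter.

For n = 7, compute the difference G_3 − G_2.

(0) 7|_2 = 2^2 + 2 + 1 ↦ 3^3 + 3 + 1|_3 = 31 ⇒ 30
(1) 30|_3 = 3^3 + 3 ↦ 4^4 + 4|_4 = 260 ⇒ 259
(2) 259|_4 = 4^4 + 3 ↦ 5^5 + 3|_5 = 3128 ⇒ 3127

2868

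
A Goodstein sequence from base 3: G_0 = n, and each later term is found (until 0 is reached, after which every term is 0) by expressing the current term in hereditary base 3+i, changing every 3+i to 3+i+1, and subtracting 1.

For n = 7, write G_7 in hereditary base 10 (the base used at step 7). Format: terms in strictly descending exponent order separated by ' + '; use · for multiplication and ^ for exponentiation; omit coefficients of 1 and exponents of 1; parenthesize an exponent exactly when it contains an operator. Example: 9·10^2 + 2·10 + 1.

9

[0] 7 ≡ 2·3 + 1 (base 3). Lift 4: 9. −1: 8.
[1] 8 ≡ 2·4 (base 4). Lift 5: 10. −1: 9.
[2] 9 ≡ 5 + 4 (base 5). Lift 6: 10. −1: 9.
[3] 9 ≡ 6 + 3 (base 6). Lift 7: 10. −1: 9.
[4] 9 ≡ 7 + 2 (base 7). Lift 8: 10. −1: 9.
[5] 9 ≡ 8 + 1 (base 8). Lift 9: 10. −1: 9.
[6] 9 ≡ 9 (base 9). Lift 10: 10. −1: 9.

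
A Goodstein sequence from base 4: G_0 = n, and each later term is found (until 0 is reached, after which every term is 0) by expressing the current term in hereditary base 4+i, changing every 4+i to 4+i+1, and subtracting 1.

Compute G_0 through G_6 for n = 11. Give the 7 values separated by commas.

11, 12, 13, 14, 15, 15, 15

base 4: 11 = 2·4 + 3; at 5: 2·5 + 3 = 13; next = 12
base 5: 12 = 2·5 + 2; at 6: 2·6 + 2 = 14; next = 13
base 6: 13 = 2·6 + 1; at 7: 2·7 + 1 = 15; next = 14
base 7: 14 = 2·7; at 8: 2·8 = 16; next = 15
base 8: 15 = 8 + 7; at 9: 9 + 7 = 16; next = 15
base 9: 15 = 9 + 6; at 10: 10 + 6 = 16; next = 15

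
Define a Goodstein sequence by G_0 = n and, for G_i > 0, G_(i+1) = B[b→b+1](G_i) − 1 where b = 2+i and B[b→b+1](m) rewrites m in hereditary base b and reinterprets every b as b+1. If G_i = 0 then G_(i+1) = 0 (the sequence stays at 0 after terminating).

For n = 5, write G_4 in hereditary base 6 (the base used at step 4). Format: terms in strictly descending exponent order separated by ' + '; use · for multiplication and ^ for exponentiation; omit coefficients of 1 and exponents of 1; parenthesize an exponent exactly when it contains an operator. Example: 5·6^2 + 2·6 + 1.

3·6^3 + 3·6^2 + 3·6 + 1

5 —HB2→ 2^2 + 1 —bump→ 3^3 + 1 = 28 —(−1)→ 27
27 —HB3→ 3^3 —bump→ 4^4 = 256 —(−1)→ 255
255 —HB4→ 3·4^3 + 3·4^2 + 3·4 + 3 —bump→ 3·5^3 + 3·5^2 + 3·5 + 3 = 468 —(−1)→ 467
467 —HB5→ 3·5^3 + 3·5^2 + 3·5 + 2 —bump→ 3·6^3 + 3·6^2 + 3·6 + 2 = 776 —(−1)→ 775
775 —HB6→ 3·6^3 + 3·6^2 + 3·6 + 1 —bump→ 3·7^3 + 3·7^2 + 3·7 + 1 = 1198 —(−1)→ 1197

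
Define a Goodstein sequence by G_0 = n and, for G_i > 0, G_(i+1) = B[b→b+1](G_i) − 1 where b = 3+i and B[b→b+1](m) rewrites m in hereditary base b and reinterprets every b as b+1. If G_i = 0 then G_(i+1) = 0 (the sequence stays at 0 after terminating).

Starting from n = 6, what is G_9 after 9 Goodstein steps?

i=0: 6 = 2·3 (b=3); 3→4: 2·4 = 8; 8−1 = 7
i=1: 7 = 4 + 3 (b=4); 4→5: 5 + 3 = 8; 8−1 = 7
i=2: 7 = 5 + 2 (b=5); 5→6: 6 + 2 = 8; 8−1 = 7
i=3: 7 = 6 + 1 (b=6); 6→7: 7 + 1 = 8; 8−1 = 7
i=4: 7 = 7 (b=7); 7→8: 8 = 8; 8−1 = 7
i=5: 7 = 7 (b=8); 8→9: 7 = 7; 7−1 = 6
i=6: 6 = 6 (b=9); 9→10: 6 = 6; 6−1 = 5
i=7: 5 = 5 (b=10); 10→11: 5 = 5; 5−1 = 4
i=8: 4 = 4 (b=11); 11→12: 4 = 4; 4−1 = 3

3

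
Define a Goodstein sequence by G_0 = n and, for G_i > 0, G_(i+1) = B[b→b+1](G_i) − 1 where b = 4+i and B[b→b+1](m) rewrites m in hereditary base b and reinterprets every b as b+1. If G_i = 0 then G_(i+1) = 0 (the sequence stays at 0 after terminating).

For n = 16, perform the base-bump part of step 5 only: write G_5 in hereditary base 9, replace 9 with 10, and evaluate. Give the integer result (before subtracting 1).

40

G_0 = 16. HB_4(16) = 4^2. Bump = 25. G_1 = 24.
G_1 = 24. HB_5(24) = 4·5 + 4. Bump = 28. G_2 = 27.
G_2 = 27. HB_6(27) = 4·6 + 3. Bump = 31. G_3 = 30.
G_3 = 30. HB_7(30) = 4·7 + 2. Bump = 34. G_4 = 33.
G_4 = 33. HB_8(33) = 4·8 + 1. Bump = 37. G_5 = 36.
G_5 = 36. HB_9(36) = 4·9. Bump = 40. G_6 = 39.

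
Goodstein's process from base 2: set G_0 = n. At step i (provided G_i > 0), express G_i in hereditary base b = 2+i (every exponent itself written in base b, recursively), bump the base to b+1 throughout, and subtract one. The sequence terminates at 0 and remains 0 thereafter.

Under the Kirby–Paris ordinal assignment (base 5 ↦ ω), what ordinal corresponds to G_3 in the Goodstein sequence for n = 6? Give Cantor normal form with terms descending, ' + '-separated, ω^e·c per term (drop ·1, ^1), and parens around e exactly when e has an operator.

base 2: 6 = 2^2 + 2; at 3: 3^3 + 3 = 30; next = 29
base 3: 29 = 3^3 + 2; at 4: 4^4 + 2 = 258; next = 257
base 4: 257 = 4^4 + 1; at 5: 5^5 + 1 = 3126; next = 3125
base 5: 3125 = 5^5; at 6: 6^6 = 46656; next = 46655

ω^ω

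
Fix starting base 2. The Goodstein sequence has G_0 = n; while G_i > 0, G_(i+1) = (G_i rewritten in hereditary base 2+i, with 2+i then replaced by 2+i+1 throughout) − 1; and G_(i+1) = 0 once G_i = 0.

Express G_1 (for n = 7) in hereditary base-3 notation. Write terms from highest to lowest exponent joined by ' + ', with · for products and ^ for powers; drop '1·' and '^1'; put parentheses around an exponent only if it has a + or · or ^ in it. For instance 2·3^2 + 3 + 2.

G_0=7  [base 2] 2^2 + 2 + 1  →[2↦3]→  3^3 + 3 + 1 = 31  −1 ⇒ G_1=30
G_1=30  [base 3] 3^3 + 3  →[3↦4]→  4^4 + 4 = 260  −1 ⇒ G_2=259

3^3 + 3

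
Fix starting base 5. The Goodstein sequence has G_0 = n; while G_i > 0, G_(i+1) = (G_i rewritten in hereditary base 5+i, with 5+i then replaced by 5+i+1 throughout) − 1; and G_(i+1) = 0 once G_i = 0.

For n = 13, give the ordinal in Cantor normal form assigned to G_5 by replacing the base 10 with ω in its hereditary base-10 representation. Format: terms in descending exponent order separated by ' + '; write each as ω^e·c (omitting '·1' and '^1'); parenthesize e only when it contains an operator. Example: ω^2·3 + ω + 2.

ω + 7

base 5: 13 = 2·5 + 3; at 6: 2·6 + 3 = 15; next = 14
base 6: 14 = 2·6 + 2; at 7: 2·7 + 2 = 16; next = 15
base 7: 15 = 2·7 + 1; at 8: 2·8 + 1 = 17; next = 16
base 8: 16 = 2·8; at 9: 2·9 = 18; next = 17
base 9: 17 = 9 + 8; at 10: 10 + 8 = 18; next = 17
base 10: 17 = 10 + 7; at 11: 11 + 7 = 18; next = 17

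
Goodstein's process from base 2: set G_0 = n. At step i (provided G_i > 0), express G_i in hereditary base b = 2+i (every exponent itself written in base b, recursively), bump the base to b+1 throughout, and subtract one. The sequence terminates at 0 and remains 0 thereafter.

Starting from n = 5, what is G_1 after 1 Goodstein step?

27

G_0=5  [base 2] 2^2 + 1  →[2↦3]→  3^3 + 1 = 28  −1 ⇒ G_1=27
G_1=27  [base 3] 3^3  →[3↦4]→  4^4 = 256  −1 ⇒ G_2=255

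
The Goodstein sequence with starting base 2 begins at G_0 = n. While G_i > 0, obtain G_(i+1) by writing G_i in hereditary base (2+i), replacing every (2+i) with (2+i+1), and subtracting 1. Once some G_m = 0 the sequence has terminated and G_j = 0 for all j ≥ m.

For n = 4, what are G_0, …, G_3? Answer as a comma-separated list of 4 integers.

4, 26, 41, 60

[0] 4 ≡ 2^2 (base 2). Lift 3: 27. −1: 26.
[1] 26 ≡ 2·3^2 + 2·3 + 2 (base 3). Lift 4: 42. −1: 41.
[2] 41 ≡ 2·4^2 + 2·4 + 1 (base 4). Lift 5: 61. −1: 60.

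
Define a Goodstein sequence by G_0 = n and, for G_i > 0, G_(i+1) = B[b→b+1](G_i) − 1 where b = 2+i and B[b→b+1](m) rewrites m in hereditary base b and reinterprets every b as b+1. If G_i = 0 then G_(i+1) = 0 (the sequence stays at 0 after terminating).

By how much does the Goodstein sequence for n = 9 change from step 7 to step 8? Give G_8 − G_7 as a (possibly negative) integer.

28837739404

(0) 9|_2 = 2^(2 + 1) + 1 ↦ 3^(3 + 1) + 1|_3 = 82 ⇒ 81
(1) 81|_3 = 3^(3 + 1) ↦ 4^(4 + 1)|_4 = 1024 ⇒ 1023
(2) 1023|_4 = 3·4^4 + 3·4^3 + 3·4^2 + 3·4 + 3 ↦ 3·5^5 + 3·5^3 + 3·5^2 + 3·5 + 3|_5 = 9843 ⇒ 9842
(3) 9842|_5 = 3·5^5 + 3·5^3 + 3·5^2 + 3·5 + 2 ↦ 3·6^6 + 3·6^3 + 3·6^2 + 3·6 + 2|_6 = 140744 ⇒ 140743
(4) 140743|_6 = 3·6^6 + 3·6^3 + 3·6^2 + 3·6 + 1 ↦ 3·7^7 + 3·7^3 + 3·7^2 + 3·7 + 1|_7 = 2471827 ⇒ 2471826
(5) 2471826|_7 = 3·7^7 + 3·7^3 + 3·7^2 + 3·7 ↦ 3·8^8 + 3·8^3 + 3·8^2 + 3·8|_8 = 50333400 ⇒ 50333399
(6) 50333399|_8 = 3·8^8 + 3·8^3 + 3·8^2 + 2·8 + 7 ↦ 3·9^9 + 3·9^3 + 3·9^2 + 2·9 + 7|_9 = 1162263922 ⇒ 1162263921
(7) 1162263921|_9 = 3·9^9 + 3·9^3 + 3·9^2 + 2·9 + 6 ↦ 3·10^10 + 3·10^3 + 3·10^2 + 2·10 + 6|_10 = 30000003326 ⇒ 30000003325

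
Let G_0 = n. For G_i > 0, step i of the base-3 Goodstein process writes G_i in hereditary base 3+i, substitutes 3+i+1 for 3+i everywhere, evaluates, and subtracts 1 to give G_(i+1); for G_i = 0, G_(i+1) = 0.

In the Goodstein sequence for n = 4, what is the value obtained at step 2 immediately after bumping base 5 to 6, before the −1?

4

i=0: 4 = 3 + 1 (b=3); 3→4: 4 + 1 = 5; 5−1 = 4
i=1: 4 = 4 (b=4); 4→5: 5 = 5; 5−1 = 4
i=2: 4 = 4 (b=5); 5→6: 4 = 4; 4−1 = 3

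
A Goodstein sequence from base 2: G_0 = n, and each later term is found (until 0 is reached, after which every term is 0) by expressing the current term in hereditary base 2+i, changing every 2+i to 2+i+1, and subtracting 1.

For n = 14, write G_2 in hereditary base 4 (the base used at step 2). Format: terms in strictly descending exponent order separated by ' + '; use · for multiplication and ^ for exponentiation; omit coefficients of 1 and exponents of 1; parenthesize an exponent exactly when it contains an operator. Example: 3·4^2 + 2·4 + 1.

4^(4 + 1) + 4^4 + 1

[0] 14 ≡ 2^(2 + 1) + 2^2 + 2 (base 2). Lift 3: 111. −1: 110.
[1] 110 ≡ 3^(3 + 1) + 3^3 + 2 (base 3). Lift 4: 1282. −1: 1281.
[2] 1281 ≡ 4^(4 + 1) + 4^4 + 1 (base 4). Lift 5: 18751. −1: 18750.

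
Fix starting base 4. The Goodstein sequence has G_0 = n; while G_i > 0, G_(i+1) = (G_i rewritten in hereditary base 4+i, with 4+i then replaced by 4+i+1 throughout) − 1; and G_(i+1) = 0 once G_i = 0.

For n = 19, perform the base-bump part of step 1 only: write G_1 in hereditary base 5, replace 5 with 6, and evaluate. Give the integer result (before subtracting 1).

38

step 0: 19 = 4^2 + 3; sub 5 for 4: 5^2 + 3; = 28; G_1 = 28−1 = 27
step 1: 27 = 5^2 + 2; sub 6 for 5: 6^2 + 2; = 38; G_2 = 38−1 = 37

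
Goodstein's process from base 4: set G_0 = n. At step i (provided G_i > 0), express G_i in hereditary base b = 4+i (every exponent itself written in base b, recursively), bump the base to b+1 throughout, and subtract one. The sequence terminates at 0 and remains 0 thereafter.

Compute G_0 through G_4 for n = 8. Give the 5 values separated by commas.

[0] 8 ≡ 2·4 (base 4). Lift 5: 10. −1: 9.
[1] 9 ≡ 5 + 4 (base 5). Lift 6: 10. −1: 9.
[2] 9 ≡ 6 + 3 (base 6). Lift 7: 10. −1: 9.
[3] 9 ≡ 7 + 2 (base 7). Lift 8: 10. −1: 9.

8, 9, 9, 9, 9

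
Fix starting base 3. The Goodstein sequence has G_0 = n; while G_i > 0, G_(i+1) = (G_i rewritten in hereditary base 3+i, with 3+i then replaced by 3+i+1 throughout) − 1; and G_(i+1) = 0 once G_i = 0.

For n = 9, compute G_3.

i=0: 9 = 3^2 (b=3); 3→4: 4^2 = 16; 16−1 = 15
i=1: 15 = 3·4 + 3 (b=4); 4→5: 3·5 + 3 = 18; 18−1 = 17
i=2: 17 = 3·5 + 2 (b=5); 5→6: 3·6 + 2 = 20; 20−1 = 19
i=3: 19 = 3·6 + 1 (b=6); 6→7: 3·7 + 1 = 22; 22−1 = 21

19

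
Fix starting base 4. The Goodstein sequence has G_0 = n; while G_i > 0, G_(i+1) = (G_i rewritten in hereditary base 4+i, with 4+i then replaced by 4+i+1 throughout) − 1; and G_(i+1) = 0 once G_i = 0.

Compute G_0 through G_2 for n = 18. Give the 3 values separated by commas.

[0] 18 ≡ 4^2 + 2 (base 4). Lift 5: 27. −1: 26.
[1] 26 ≡ 5^2 + 1 (base 5). Lift 6: 37. −1: 36.

18, 26, 36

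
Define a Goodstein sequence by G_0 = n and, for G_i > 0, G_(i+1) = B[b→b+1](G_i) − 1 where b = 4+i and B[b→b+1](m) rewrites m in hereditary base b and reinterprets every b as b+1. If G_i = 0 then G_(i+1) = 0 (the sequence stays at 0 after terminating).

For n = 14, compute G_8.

25

(0) 14|_4 = 3·4 + 2 ↦ 3·5 + 2|_5 = 17 ⇒ 16
(1) 16|_5 = 3·5 + 1 ↦ 3·6 + 1|_6 = 19 ⇒ 18
(2) 18|_6 = 3·6 ↦ 3·7|_7 = 21 ⇒ 20
(3) 20|_7 = 2·7 + 6 ↦ 2·8 + 6|_8 = 22 ⇒ 21
(4) 21|_8 = 2·8 + 5 ↦ 2·9 + 5|_9 = 23 ⇒ 22
(5) 22|_9 = 2·9 + 4 ↦ 2·10 + 4|_10 = 24 ⇒ 23
(6) 23|_10 = 2·10 + 3 ↦ 2·11 + 3|_11 = 25 ⇒ 24
(7) 24|_11 = 2·11 + 2 ↦ 2·12 + 2|_12 = 26 ⇒ 25
(8) 25|_12 = 2·12 + 1 ↦ 2·13 + 1|_13 = 27 ⇒ 26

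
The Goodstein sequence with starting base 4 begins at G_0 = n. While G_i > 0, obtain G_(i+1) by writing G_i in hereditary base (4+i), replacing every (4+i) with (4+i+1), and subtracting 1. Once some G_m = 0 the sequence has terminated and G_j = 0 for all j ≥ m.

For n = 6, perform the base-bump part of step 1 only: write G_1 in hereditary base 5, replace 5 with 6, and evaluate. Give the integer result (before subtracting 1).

7

6 —HB4→ 4 + 2 —bump→ 5 + 2 = 7 —(−1)→ 6
6 —HB5→ 5 + 1 —bump→ 6 + 1 = 7 —(−1)→ 6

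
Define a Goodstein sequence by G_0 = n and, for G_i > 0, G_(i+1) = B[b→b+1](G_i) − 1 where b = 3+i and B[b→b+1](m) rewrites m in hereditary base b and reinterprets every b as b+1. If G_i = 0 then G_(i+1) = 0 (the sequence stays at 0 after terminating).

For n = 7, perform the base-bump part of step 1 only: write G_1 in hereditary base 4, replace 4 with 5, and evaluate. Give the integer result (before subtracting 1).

base 3: 7 = 2·3 + 1; at 4: 2·4 + 1 = 9; next = 8
base 4: 8 = 2·4; at 5: 2·5 = 10; next = 9

10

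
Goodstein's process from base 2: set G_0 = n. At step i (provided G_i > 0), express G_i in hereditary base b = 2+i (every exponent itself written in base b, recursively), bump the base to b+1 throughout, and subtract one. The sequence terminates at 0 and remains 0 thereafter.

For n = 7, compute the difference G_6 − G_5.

G_0=7  [base 2] 2^2 + 2 + 1  →[2↦3]→  3^3 + 3 + 1 = 31  −1 ⇒ G_1=30
G_1=30  [base 3] 3^3 + 3  →[3↦4]→  4^4 + 4 = 260  −1 ⇒ G_2=259
G_2=259  [base 4] 4^4 + 3  →[4↦5]→  5^5 + 3 = 3128  −1 ⇒ G_3=3127
G_3=3127  [base 5] 5^5 + 2  →[5↦6]→  6^6 + 2 = 46658  −1 ⇒ G_4=46657
G_4=46657  [base 6] 6^6 + 1  →[6↦7]→  7^7 + 1 = 823544  −1 ⇒ G_5=823543
G_5=823543  [base 7] 7^7  →[7↦8]→  8^8 = 16777216  −1 ⇒ G_6=16777215

15953672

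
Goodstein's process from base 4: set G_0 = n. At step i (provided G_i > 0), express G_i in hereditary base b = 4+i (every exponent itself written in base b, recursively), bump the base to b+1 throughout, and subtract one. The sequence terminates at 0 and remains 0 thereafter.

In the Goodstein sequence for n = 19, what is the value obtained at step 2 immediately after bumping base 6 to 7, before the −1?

base 4: 19 = 4^2 + 3; at 5: 5^2 + 3 = 28; next = 27
base 5: 27 = 5^2 + 2; at 6: 6^2 + 2 = 38; next = 37
base 6: 37 = 6^2 + 1; at 7: 7^2 + 1 = 50; next = 49

50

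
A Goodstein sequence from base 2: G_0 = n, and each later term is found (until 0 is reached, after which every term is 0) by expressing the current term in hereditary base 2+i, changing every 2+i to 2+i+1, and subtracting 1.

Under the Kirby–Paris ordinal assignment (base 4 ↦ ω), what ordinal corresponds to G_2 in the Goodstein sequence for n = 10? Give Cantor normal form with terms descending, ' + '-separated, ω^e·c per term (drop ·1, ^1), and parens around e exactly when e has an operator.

ω^(ω + 1) + 1

G_0 = 10. HB_2(10) = 2^(2 + 1) + 2. Bump = 84. G_1 = 83.
G_1 = 83. HB_3(83) = 3^(3 + 1) + 2. Bump = 1026. G_2 = 1025.
G_2 = 1025. HB_4(1025) = 4^(4 + 1) + 1. Bump = 15626. G_3 = 15625.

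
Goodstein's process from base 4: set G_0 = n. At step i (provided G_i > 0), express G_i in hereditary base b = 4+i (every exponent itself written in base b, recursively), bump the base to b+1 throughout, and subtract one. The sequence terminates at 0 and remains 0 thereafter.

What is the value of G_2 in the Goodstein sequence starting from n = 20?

39

step 0: 20 = 4^2 + 4; sub 5 for 4: 5^2 + 5; = 30; G_1 = 30−1 = 29
step 1: 29 = 5^2 + 4; sub 6 for 5: 6^2 + 4; = 40; G_2 = 40−1 = 39
step 2: 39 = 6^2 + 3; sub 7 for 6: 7^2 + 3; = 52; G_3 = 52−1 = 51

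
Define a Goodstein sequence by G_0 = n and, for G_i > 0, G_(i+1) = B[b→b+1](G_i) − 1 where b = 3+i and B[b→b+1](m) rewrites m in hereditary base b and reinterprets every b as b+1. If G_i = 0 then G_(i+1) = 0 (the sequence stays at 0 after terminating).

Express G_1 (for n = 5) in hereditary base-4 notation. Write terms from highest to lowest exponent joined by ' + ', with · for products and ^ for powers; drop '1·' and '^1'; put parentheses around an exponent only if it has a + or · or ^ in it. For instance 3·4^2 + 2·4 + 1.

4 + 1

G_0 = 5. HB_3(5) = 3 + 2. Bump = 6. G_1 = 5.
G_1 = 5. HB_4(5) = 4 + 1. Bump = 6. G_2 = 5.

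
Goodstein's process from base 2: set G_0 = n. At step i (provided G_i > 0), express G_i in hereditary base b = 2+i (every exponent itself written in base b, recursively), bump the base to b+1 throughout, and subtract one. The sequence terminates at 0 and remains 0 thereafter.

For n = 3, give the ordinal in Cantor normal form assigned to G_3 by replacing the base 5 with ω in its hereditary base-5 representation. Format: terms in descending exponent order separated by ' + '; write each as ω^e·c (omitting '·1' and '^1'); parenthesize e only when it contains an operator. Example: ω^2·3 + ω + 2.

2

G_0=3  [base 2] 2 + 1  →[2↦3]→  3 + 1 = 4  −1 ⇒ G_1=3
G_1=3  [base 3] 3  →[3↦4]→  4 = 4  −1 ⇒ G_2=3
G_2=3  [base 4] 3  →[4↦5]→  3 = 3  −1 ⇒ G_3=2
G_3=2  [base 5] 2  →[5↦6]→  2 = 2  −1 ⇒ G_4=1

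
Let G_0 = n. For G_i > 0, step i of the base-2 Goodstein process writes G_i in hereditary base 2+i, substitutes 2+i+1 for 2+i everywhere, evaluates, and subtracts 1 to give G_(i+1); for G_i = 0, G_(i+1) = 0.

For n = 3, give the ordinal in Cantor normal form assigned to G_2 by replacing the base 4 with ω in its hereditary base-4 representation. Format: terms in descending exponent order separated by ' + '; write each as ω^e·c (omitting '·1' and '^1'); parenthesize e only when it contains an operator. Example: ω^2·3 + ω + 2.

i=0: 3 = 2 + 1 (b=2); 2→3: 3 + 1 = 4; 4−1 = 3
i=1: 3 = 3 (b=3); 3→4: 4 = 4; 4−1 = 3

3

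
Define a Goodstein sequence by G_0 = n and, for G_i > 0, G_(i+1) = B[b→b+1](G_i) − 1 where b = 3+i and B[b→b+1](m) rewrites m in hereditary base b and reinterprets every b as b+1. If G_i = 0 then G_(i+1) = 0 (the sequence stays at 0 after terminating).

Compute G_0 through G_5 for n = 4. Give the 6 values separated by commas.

4 —HB3→ 3 + 1 —bump→ 4 + 1 = 5 —(−1)→ 4
4 —HB4→ 4 —bump→ 5 = 5 —(−1)→ 4
4 —HB5→ 4 —bump→ 4 = 4 —(−1)→ 3
3 —HB6→ 3 —bump→ 3 = 3 —(−1)→ 2
2 —HB7→ 2 —bump→ 2 = 2 —(−1)→ 1

4, 4, 4, 3, 2, 1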